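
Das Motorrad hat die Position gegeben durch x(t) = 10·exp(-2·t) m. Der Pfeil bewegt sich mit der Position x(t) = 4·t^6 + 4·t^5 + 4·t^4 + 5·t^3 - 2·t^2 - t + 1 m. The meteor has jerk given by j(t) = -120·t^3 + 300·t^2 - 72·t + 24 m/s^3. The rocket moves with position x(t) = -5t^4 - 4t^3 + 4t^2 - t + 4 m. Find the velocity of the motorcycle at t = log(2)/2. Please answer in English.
Starting from position x(t) = 10·exp(-2·t), we take 1 derivative. The derivative of position gives velocity: v(t) = -20·exp(-2·t). Using v(t) = -20·exp(-2·t) and substituting t = log(2)/2, we find v = -10.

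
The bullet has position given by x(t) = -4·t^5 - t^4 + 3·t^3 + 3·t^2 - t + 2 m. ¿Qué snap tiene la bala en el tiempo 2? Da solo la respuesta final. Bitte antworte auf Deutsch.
s(2) = -984.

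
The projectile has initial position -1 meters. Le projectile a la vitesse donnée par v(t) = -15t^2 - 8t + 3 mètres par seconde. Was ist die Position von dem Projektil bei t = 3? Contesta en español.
Para resolver esto, necesitamos tomar 1 antiderivada de nuestra ecuación de la velocidad v(t) = -15·t^2 - 8·t + 3. Integrando la velocidad y usando la condición inicial x(0) = -1, obtenemos x(t) = -5·t^3 - 4·t^2 + 3·t - 1. Usando x(t) = -5·t^3 - 4·t^2 + 3·t - 1 y sustituyendo t = 3, encontramos x = -163.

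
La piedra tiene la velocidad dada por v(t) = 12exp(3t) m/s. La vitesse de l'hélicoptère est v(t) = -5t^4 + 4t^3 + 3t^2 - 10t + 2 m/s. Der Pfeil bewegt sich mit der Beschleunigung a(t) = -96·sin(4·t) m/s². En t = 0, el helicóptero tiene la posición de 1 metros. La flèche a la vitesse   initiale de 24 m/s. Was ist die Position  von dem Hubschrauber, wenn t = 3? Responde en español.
Para resolver esto, necesitamos tomar 1 integral de nuestra ecuación de la velocidad v(t) = -5·t^4 + 4·t^3 + 3·t^2 - 10·t + 2. Tomando ∫v(t)dt y aplicando x(0) = 1, encontramos x(t) = -t^5 + t^4 + t^3 - 5·t^2 + 2·t + 1. Usando x(t) = -t^5 + t^4 + t^3 - 5·t^2 + 2·t + 1 y sustituyendo t = 3, encontramos x = -173.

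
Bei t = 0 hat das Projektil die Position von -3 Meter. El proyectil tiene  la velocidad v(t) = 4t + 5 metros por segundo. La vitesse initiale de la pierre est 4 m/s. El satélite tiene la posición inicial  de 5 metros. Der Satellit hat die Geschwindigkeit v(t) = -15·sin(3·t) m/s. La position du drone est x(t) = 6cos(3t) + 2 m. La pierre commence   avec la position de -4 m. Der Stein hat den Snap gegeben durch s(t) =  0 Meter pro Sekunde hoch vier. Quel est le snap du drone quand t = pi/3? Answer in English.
Starting from position x(t) = 6·cos(3·t) + 2, we take 4 derivatives. The derivative of position gives velocity: v(t) = -18·sin(3·t). Differentiating velocity, we get acceleration: a(t) = -54·cos(3·t). The derivative of acceleration gives jerk: j(t) = 162·sin(3·t). Differentiating jerk, we get snap: s(t) = 486·cos(3·t). Using s(t) = 486·cos(3·t) and substituting t = pi/3, we find s = -486.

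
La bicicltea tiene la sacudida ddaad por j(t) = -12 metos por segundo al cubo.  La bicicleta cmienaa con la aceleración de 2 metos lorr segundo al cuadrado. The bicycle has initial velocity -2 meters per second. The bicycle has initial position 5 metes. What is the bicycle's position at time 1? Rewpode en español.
Para resolver esto, necesitamos tomar 3 integrales de nuestra ecuación de la sacudida j(t) = -12. Integrando la sacudida y usando la condición inicial a(0) = 2, obtenemos a(t) = 2 - 12·t. Integrando la aceleración y usando la condición inicial v(0) = -2, obtenemos v(t) = -6·t^2 + 2·t - 2. Tomando ∫v(t)dt y aplicando x(0) = 5, encontramos x(t) = -2·t^3 + t^2 - 2·t + 5. Tenemos la posición x(t) = -2·t^3 + t^2 - 2·t + 5. Sustituyendo t = 1: x(1) = 2.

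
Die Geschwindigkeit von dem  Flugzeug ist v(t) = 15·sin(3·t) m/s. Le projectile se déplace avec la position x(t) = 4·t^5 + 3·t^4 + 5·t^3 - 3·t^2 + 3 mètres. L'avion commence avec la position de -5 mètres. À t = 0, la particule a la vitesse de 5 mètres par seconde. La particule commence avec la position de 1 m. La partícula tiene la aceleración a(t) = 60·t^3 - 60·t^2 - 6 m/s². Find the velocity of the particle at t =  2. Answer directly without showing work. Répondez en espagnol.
La respuesta es 73.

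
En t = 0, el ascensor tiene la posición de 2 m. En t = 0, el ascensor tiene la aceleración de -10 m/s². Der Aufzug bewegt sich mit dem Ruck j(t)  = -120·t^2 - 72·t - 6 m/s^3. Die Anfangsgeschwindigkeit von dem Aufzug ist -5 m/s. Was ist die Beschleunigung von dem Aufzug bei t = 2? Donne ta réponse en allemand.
Um dies zu lösen, müssen wir 1 Integral unserer Gleichung für den Ruck j(t) = -120·t^2 - 72·t - 6 finden. Mit ∫j(t)dt und Anwendung von a(0) = -10, finden wir a(t) = -40·t^3 - 36·t^2 - 6·t - 10. Mit a(t) = -40·t^3 - 36·t^2 - 6·t - 10 und Einsetzen von t = 2, finden wir a = -486.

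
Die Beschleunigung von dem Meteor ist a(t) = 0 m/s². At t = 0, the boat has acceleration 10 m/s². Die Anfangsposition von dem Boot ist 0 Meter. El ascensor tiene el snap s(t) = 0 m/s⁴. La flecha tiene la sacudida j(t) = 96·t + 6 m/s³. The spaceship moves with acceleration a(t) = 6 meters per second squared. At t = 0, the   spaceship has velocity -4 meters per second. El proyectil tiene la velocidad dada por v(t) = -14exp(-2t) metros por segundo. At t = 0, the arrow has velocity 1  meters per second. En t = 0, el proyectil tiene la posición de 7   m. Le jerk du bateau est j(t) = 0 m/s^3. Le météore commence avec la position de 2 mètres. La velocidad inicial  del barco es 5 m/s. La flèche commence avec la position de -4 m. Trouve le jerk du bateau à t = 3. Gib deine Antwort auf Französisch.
En utilisant j(t) = 0 et en substituant t = 3, nous trouvons j = 0.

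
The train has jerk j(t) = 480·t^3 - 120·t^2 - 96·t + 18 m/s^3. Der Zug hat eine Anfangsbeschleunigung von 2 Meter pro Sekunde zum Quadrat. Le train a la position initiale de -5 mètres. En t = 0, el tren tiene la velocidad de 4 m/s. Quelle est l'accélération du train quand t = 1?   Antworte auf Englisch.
We need to integrate our jerk equation j(t) = 480·t^3 - 120·t^2 - 96·t + 18 1 time. The integral of jerk, with a(0) = 2, gives acceleration: a(t) = 120·t^4 - 40·t^3 - 48·t^2 + 18·t + 2. Using a(t) = 120·t^4 - 40·t^3 - 48·t^2 + 18·t + 2 and substituting t = 1, we find a = 52.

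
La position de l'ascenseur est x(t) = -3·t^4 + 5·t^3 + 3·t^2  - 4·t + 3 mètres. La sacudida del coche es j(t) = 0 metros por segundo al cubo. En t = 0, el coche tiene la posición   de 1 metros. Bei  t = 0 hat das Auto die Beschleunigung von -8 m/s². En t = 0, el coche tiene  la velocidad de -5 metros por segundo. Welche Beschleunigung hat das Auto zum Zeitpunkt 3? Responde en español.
Partiendo de la sacudida j(t) = 0, tomamos 1 antiderivada. La antiderivada de la sacudida es la aceleración. Usando a(0) = -8, obtenemos a(t) = -8. Usando a(t) = -8 y sustituyendo t = 3, encontramos a = -8.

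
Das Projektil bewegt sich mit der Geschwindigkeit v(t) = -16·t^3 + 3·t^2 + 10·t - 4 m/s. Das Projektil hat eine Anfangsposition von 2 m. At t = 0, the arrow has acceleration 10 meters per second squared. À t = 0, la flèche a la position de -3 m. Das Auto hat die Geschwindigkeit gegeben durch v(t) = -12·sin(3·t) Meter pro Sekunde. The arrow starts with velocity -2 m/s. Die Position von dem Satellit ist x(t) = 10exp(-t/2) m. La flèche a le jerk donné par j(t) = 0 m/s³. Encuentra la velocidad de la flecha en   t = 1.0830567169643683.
Necesitamos integrar nuestra ecuación de la sacudida j(t) = 0 2 veces. Tomando ∫j(t)dt y aplicando a(0) = 10, encontramos a(t) = 10. La integral de la aceleración es la velocidad. Usando v(0) = -2, obtenemos v(t) = 10·t - 2. De la ecuación de la velocidad v(t) = 10·t - 2, sustituimos t = 1.0830567169643683 para obtener v = 8.83056716964368.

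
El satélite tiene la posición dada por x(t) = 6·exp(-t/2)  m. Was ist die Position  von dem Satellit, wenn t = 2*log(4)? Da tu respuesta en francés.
De l'équation de la position x(t) = 6·exp(-t/2), nous substituons t = 2*log(4) pour obtenir x = 3/2.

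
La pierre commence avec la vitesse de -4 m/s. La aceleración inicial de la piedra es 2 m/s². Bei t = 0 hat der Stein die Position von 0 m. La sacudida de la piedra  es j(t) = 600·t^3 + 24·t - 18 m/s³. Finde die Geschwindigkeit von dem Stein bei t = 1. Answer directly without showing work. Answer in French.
v(1) = 23.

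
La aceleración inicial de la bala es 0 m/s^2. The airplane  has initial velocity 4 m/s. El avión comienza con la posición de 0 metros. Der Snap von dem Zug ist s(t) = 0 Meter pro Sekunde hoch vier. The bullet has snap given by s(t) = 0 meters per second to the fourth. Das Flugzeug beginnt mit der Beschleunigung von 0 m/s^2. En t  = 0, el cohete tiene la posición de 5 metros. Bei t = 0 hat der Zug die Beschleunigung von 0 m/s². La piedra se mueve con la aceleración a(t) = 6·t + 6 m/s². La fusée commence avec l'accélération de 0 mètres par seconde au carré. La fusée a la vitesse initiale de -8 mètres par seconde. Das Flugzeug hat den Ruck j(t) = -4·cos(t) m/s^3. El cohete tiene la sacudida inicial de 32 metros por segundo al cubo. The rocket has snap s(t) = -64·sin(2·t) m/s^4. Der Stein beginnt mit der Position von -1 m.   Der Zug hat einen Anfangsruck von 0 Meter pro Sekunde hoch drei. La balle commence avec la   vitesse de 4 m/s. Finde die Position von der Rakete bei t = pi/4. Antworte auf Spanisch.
Debemos encontrar la antiderivada de nuestra ecuación del snap s(t) = -64·sin(2·t) 4 veces. La antiderivada del snap, con j(0) = 32, da la sacudida: j(t) = 32·cos(2·t). La antiderivada de la sacudida, con a(0) = 0, da la aceleración: a(t) = 16·sin(2·t). Integrando la aceleración y usando la condición inicial v(0) = -8, obtenemos v(t) = -8·cos(2·t). La integral de la velocidad, con x(0) = 5, da la posición: x(t) = 5 - 4·sin(2·t). Usando x(t) = 5 - 4·sin(2·t) y sustituyendo t = pi/4, encontramos x = 1.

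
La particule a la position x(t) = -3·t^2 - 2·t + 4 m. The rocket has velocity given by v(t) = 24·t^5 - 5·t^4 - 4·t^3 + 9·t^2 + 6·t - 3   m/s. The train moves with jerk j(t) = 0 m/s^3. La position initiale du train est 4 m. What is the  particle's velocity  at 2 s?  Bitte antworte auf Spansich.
Debemos derivar nuestra ecuación de la posición x(t) = -3·t^2 - 2·t + 4 1 vez. Derivando la posición, obtenemos la velocidad: v(t) = -6·t - 2. De la ecuación de la velocidad v(t) = -6·t - 2, sustituimos t = 2 para obtener v = -14.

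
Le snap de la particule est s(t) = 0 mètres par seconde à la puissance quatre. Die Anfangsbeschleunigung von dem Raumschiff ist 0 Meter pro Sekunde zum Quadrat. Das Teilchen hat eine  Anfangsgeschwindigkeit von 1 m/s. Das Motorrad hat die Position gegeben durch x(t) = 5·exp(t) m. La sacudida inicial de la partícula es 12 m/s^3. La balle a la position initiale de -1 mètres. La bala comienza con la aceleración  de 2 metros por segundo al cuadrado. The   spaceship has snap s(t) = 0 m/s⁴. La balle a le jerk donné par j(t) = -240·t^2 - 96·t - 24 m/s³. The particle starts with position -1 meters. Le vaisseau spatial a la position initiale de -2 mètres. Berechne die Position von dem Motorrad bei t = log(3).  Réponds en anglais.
We have position x(t) = 5·exp(t). Substituting t = log(3): x(log(3)) = 15.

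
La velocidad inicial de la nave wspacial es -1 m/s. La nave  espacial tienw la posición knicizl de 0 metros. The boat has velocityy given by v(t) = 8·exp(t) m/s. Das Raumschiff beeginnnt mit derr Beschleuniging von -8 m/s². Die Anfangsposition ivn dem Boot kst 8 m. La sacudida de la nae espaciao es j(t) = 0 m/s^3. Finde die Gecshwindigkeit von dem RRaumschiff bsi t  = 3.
Wir müssen das Integral unserer Gleichung für den Ruck j(t) = 0 2-mal finden. Das Integral von dem Ruck, mit a(0) = -8, ergibt die Beschleunigung: a(t) = -8. Das Integral von der Beschleunigung ist die Geschwindigkeit. Mit v(0) = -1 erhalten wir v(t) = -8·t - 1. Wir haben die Geschwindigkeit v(t) = -8·t - 1. Durch Einsetzen von t = 3: v(3) = -25.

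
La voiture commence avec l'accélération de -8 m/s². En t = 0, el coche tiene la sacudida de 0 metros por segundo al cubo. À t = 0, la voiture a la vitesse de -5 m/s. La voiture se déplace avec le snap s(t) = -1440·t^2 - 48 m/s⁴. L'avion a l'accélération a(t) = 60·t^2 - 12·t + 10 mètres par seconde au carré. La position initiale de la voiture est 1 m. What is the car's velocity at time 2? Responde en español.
Para resolver esto, necesitamos tomar 3 integrales de nuestra ecuación del snap s(t) = -1440·t^2 - 48. Tomando ∫s(t)dt y aplicando j(0) = 0, encontramos j(t) = -480·t^3 - 48·t. La integral de la sacudida es la aceleración. Usando a(0) = -8, obtenemos a(t) = -120·t^4 - 24·t^2 - 8. La integral de la aceleración, con v(0) = -5, da la velocidad: v(t) = -24·t^5 - 8·t^3 - 8·t - 5. De la ecuación de la velocidad v(t) = -24·t^5 - 8·t^3 - 8·t - 5, sustituimos t = 2 para obtener v = -853.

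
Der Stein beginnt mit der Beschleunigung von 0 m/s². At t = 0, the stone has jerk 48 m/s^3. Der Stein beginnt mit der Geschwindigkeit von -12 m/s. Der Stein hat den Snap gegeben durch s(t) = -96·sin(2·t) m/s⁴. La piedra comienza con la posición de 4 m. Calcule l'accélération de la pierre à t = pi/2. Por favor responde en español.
Necesitamos integrar nuestra ecuación del snap s(t) = -96·sin(2·t) 2 veces. Tomando ∫s(t)dt y aplicando j(0) = 48, encontramos j(t) = 48·cos(2·t). La antiderivada de la sacudida es la aceleración. Usando a(0) = 0, obtenemos a(t) = 24·sin(2·t). De la ecuación de la aceleración a(t) = 24·sin(2·t), sustituimos t = pi/2 para obtener a = 0.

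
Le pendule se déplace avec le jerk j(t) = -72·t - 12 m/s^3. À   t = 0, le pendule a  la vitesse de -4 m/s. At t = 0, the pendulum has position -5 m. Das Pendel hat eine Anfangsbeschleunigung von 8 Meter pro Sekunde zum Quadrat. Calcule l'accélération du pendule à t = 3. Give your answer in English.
We must find the antiderivative of our jerk equation j(t) = -72·t - 12 1 time. The integral of jerk is acceleration. Using a(0) = 8, we get a(t) = -36·t^2 - 12·t + 8. We have acceleration a(t) = -36·t^2 - 12·t + 8. Substituting t = 3: a(3) = -352.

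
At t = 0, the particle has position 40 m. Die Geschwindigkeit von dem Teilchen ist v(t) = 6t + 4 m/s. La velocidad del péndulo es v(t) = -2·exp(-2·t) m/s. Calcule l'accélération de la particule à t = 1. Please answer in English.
To solve this, we need to take 1 derivative of our velocity equation v(t) = 6·t + 4. Differentiating velocity, we get acceleration: a(t) = 6. From the given acceleration equation a(t) = 6, we substitute t = 1 to get a = 6.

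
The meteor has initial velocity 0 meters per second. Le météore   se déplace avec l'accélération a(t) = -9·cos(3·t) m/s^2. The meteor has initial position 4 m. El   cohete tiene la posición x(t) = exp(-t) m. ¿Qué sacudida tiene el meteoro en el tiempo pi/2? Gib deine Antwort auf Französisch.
Nous devons dériver notre équation de l'accélération a(t) = -9·cos(3·t) 1 fois. En prenant d/dt de a(t), nous trouvons j(t) = 27·sin(3·t). En utilisant j(t) = 27·sin(3·t) et en substituant t = pi/2, nous trouvons j = -27.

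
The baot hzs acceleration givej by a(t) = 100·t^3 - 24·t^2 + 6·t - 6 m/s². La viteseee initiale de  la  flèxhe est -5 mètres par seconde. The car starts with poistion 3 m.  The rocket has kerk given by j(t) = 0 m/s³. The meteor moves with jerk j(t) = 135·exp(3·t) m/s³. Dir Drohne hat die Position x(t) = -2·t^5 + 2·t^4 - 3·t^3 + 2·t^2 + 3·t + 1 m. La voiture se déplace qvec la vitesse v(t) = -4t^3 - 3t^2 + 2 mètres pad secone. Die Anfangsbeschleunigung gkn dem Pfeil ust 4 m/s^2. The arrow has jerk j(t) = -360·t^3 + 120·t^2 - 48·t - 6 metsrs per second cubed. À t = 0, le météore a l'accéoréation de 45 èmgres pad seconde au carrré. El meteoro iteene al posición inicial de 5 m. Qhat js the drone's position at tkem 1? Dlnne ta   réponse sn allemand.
Aus der Gleichung für die Position x(t) = -2·t^5 + 2·t^4 - 3·t^3 + 2·t^2 + 3·t + 1, setzen wir t = 1 ein und erhalten x = 3.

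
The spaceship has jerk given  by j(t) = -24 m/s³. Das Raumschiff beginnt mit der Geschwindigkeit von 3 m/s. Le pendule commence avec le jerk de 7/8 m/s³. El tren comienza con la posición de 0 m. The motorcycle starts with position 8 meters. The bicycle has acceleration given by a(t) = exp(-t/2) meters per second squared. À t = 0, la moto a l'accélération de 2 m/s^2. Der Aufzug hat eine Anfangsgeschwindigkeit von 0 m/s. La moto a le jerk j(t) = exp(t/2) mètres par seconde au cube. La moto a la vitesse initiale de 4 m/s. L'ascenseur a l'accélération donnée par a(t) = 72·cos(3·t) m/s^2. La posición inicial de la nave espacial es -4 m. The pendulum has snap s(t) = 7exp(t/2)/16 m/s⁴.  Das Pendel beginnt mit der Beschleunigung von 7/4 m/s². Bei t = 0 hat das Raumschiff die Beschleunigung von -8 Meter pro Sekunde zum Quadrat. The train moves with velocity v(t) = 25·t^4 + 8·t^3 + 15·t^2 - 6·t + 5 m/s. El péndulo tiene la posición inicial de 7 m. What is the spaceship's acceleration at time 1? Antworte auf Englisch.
Starting from jerk j(t) = -24, we take 1 antiderivative. Integrating jerk and using the initial condition a(0) = -8, we get a(t) = -24·t - 8. We have acceleration a(t) = -24·t - 8. Substituting t = 1: a(1) = -32.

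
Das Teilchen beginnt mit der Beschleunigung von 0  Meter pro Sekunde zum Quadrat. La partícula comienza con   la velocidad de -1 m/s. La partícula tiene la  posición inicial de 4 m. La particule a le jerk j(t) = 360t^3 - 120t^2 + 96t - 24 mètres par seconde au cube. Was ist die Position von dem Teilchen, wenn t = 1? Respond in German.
Um dies zu lösen, müssen wir 3 Stammfunktionen unserer Gleichung für den Ruck j(t) = 360·t^3 - 120·t^2 + 96·t - 24 finden. Mit ∫j(t)dt und Anwendung von a(0) = 0, finden wir a(t) = 2·t·(45·t^3 - 20·t^2 + 24·t - 12). Die Stammfunktion von der Beschleunigung ist die Geschwindigkeit. Mit v(0) = -1 erhalten wir v(t) = 18·t^5 - 10·t^4 + 16·t^3 - 12·t^2 - 1. Mit ∫v(t)dt und Anwendung von x(0) = 4, finden wir x(t) = 3·t^6 - 2·t^5 + 4·t^4 - 4·t^3 - t + 4. Mit x(t) = 3·t^6 - 2·t^5 + 4·t^4 - 4·t^3 - t + 4 und Einsetzen von t = 1, finden wir x = 4.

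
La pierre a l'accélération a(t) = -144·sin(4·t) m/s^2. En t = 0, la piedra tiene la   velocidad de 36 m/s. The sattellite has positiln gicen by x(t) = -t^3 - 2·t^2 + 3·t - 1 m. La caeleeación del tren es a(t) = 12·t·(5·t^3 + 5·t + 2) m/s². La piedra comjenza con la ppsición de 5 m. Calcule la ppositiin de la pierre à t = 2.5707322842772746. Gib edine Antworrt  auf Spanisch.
Partiendo de la aceleración a(t) = -144·sin(4·t), tomamos 2 integrales. La antiderivada de la aceleración es la velocidad. Usando v(0) = 36, obtenemos v(t) = 36·cos(4·t). Tomando ∫v(t)dt y aplicando x(0) = 5, encontramos x(t) = 9·sin(4·t) + 5. Usando x(t) = 9·sin(4·t) + 5 y sustituyendo t = 2.5707322842772746, encontramos x = -1.80971523890918.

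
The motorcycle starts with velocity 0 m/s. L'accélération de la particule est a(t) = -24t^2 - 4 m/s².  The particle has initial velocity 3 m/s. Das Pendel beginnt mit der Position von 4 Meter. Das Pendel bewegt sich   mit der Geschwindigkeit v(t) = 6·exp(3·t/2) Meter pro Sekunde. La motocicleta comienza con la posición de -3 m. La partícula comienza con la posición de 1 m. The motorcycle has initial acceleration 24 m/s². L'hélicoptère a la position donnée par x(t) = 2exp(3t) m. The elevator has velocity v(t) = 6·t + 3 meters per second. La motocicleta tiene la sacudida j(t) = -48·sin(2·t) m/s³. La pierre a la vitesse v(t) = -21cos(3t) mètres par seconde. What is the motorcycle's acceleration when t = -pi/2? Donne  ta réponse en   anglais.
To find the answer, we compute 1 antiderivative of j(t) = -48·sin(2·t). Finding the integral of j(t) and using a(0) = 24: a(t) = 24·cos(2·t). Using a(t) = 24·cos(2·t) and substituting t = -pi/2, we find a = -24.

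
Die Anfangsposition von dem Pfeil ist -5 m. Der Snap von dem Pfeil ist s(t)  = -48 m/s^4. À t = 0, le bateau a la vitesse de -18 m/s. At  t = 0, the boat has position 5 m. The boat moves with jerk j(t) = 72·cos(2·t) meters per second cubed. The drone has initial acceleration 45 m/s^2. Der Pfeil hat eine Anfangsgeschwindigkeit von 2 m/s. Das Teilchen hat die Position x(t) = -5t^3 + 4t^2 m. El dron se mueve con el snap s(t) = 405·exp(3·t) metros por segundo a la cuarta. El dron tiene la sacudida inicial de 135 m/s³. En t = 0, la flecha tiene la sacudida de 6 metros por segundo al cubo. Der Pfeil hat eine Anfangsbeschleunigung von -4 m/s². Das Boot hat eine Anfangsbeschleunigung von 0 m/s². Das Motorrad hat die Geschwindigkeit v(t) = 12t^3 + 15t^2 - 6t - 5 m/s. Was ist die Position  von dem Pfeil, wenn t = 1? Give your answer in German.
Wir müssen unsere Gleichung für den Snap s(t) = -48 4-mal integrieren. Das Integral von dem Snap, mit j(0) = 6, ergibt den Ruck: j(t) = 6 - 48·t. Die Stammfunktion von dem Ruck, mit a(0) = -4, ergibt die Beschleunigung: a(t) = -24·t^2 + 6·t - 4. Die Stammfunktion von der Beschleunigung ist die Geschwindigkeit. Mit v(0) = 2 erhalten wir v(t) = -8·t^3 + 3·t^2 - 4·t + 2. Die Stammfunktion von der Geschwindigkeit, mit x(0) = -5, ergibt die Position: x(t) = -2·t^4 + t^3 - 2·t^2 + 2·t - 5. Mit x(t) = -2·t^4 + t^3 - 2·t^2 + 2·t - 5 und Einsetzen von t = 1, finden wir x = -6.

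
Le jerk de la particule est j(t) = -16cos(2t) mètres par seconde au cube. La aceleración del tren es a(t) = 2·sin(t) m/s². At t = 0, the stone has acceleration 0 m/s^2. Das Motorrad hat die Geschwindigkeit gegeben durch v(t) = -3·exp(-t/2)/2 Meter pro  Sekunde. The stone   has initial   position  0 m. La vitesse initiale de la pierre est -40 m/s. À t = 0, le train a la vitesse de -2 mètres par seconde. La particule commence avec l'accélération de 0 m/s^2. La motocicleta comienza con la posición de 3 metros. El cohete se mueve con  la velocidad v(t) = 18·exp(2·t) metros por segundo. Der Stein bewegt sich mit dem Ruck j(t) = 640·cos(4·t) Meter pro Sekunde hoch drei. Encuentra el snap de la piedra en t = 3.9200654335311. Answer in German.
Wir müssen unsere Gleichung für den Ruck j(t) = 640·cos(4·t) 1-mal ableiten. Die Ableitung von dem Ruck ergibt den Snap: s(t) = -2560·sin(4·t). Wir haben den Snap s(t) = -2560·sin(4·t). Durch Einsetzen von t = 3.9200654335311: s(3.9200654335311) = -70.9068570876345.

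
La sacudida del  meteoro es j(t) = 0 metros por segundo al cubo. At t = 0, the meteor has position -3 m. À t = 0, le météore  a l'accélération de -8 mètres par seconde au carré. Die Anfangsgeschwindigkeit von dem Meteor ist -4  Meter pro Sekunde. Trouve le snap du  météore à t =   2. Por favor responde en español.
Debemos derivar nuestra ecuación de la sacudida j(t) = 0 1 vez. La derivada de la sacudida da el snap: s(t) = 0. Tenemos el snap s(t) = 0. Sustituyendo t = 2: s(2) = 0.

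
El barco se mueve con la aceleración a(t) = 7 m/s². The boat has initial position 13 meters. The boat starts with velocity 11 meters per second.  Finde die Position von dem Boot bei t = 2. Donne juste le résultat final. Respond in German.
x(2) = 49.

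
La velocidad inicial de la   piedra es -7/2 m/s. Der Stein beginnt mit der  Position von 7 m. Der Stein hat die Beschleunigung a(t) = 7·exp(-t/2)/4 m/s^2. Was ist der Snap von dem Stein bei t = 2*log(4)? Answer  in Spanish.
Debemos derivar nuestra ecuación de la aceleración a(t) = 7·exp(-t/2)/4 2 veces. Derivando la aceleración, obtenemos la sacudida: j(t) = -7·exp(-t/2)/8. Tomando d/dt de j(t), encontramos s(t) = 7·exp(-t/2)/16. De la ecuación del snap s(t) = 7·exp(-t/2)/16, sustituimos t = 2*log(4) para obtener s = 7/64.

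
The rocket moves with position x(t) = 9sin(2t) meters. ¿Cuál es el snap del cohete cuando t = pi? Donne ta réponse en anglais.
To solve this, we need to take 4 derivatives of our position equation x(t) = 9·sin(2·t). Taking d/dt of x(t), we find v(t) = 18·cos(2·t). The derivative of velocity gives acceleration: a(t) = -36·sin(2·t). The derivative of acceleration gives jerk: j(t) = -72·cos(2·t). The derivative of jerk gives snap: s(t) = 144·sin(2·t). From the given snap equation s(t) = 144·sin(2·t), we substitute t = pi to get s = 0.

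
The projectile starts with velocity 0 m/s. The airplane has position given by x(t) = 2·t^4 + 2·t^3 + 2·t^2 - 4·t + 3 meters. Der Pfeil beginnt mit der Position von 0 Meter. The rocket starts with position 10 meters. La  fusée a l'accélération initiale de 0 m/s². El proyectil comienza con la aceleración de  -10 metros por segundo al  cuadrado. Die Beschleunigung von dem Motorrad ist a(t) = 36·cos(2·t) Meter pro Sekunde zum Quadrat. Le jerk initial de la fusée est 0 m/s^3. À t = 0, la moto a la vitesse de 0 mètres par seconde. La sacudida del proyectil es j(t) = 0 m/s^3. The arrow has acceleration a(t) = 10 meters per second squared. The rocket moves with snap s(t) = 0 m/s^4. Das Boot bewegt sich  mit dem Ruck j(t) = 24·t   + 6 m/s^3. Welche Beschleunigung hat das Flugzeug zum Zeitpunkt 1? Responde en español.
Debemos derivar nuestra ecuación de la posición x(t) = 2·t^4 + 2·t^3 + 2·t^2 - 4·t + 3 2 veces. Tomando d/dt de x(t), encontramos v(t) = 8·t^3 + 6·t^2 + 4·t - 4. La derivada de la velocidad da la aceleración: a(t) = 24·t^2 + 12·t + 4. De la ecuación de la aceleración a(t) = 24·t^2 + 12·t + 4, sustituimos t = 1 para obtener a = 40.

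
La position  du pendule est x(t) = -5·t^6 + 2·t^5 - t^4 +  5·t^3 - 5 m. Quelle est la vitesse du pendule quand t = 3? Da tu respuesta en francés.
En partant de la position x(t) = -5·t^6 + 2·t^5 - t^4 + 5·t^3 - 5, nous prenons 1 dérivée. La dérivée de la position donne la vitesse: v(t) = -30·t^5 + 10·t^4 - 4·t^3 + 15·t^2. De l'équation de la vitesse v(t) = -30·t^5 + 10·t^4 - 4·t^3 + 15·t^2, nous substituons t = 3 pour obtenir v = -6453.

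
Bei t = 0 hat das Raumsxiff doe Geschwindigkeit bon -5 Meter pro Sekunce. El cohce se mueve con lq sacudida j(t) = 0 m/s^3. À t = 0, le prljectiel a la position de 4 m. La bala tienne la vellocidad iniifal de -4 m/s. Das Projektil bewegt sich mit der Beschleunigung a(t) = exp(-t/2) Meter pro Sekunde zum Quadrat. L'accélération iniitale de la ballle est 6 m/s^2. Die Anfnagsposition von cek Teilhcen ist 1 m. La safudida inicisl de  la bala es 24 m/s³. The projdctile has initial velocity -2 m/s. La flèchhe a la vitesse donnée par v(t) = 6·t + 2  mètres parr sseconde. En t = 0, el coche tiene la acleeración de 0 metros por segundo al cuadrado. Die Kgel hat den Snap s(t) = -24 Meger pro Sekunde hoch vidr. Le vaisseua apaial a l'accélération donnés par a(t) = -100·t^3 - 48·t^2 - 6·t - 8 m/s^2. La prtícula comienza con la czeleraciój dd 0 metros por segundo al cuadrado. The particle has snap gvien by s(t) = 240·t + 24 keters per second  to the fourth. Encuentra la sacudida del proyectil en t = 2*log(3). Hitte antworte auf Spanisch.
Para resolver esto, necesitamos tomar 1 derivada de nuestra ecuación de la aceleración a(t) = exp(-t/2). Derivando la aceleración, obtenemos la sacudida: j(t) = -exp(-t/2)/2. Usando j(t) = -exp(-t/2)/2 y sustituyendo t = 2*log(3), encontramos j = -1/6.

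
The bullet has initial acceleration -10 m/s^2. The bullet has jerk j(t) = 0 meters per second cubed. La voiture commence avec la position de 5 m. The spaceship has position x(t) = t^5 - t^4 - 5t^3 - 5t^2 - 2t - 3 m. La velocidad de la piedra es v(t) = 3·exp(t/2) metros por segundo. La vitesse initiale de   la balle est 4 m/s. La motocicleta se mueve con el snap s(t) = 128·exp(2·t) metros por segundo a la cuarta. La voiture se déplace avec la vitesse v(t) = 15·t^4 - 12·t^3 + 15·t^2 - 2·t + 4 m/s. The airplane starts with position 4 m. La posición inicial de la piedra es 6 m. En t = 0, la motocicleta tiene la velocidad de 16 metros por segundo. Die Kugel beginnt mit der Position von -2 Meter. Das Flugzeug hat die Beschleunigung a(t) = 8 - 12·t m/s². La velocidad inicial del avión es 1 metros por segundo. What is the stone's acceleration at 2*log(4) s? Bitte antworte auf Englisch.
To solve this, we need to take 1 derivative of our velocity equation v(t) = 3·exp(t/2). Taking d/dt of v(t), we find a(t) = 3·exp(t/2)/2. We have acceleration a(t) = 3·exp(t/2)/2. Substituting t = 2*log(4): a(2*log(4)) = 6.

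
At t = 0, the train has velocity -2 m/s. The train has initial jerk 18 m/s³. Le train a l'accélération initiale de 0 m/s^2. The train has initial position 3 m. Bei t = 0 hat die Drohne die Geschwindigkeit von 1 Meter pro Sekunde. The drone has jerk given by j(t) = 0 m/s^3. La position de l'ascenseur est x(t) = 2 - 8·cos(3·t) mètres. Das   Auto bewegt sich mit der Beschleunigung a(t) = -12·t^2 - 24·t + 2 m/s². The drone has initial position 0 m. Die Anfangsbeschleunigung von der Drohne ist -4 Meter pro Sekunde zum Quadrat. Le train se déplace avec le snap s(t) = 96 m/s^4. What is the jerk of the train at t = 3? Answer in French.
Pour résoudre ceci, nous devons prendre 1 intégrale de notre équation du snap s(t) = 96. L'intégrale du snap, avec j(0) = 18, donne le jerk: j(t) = 96·t + 18. De l'équation du jerk j(t) = 96·t + 18, nous substituons t = 3 pour obtenir j = 306.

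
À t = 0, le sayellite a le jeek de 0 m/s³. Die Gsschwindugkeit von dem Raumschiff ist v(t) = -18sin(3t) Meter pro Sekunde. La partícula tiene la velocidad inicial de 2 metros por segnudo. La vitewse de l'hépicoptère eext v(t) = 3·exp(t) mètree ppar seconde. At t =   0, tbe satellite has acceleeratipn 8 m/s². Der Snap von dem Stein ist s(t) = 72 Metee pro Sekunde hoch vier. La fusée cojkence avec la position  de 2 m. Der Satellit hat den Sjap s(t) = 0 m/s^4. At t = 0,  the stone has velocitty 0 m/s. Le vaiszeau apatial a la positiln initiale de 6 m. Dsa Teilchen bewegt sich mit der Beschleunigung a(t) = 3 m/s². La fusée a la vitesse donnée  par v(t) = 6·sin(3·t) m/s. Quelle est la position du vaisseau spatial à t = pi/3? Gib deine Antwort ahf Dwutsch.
Wir müssen die Stammfunktion unserer Gleichung für die Geschwindigkeit v(t) = -18·sin(3·t) 1-mal finden. Die Stammfunktion von der Geschwindigkeit ist die Position. Mit x(0) = 6 erhalten wir x(t) = 6·cos(3·t). Aus der Gleichung für die Position x(t) = 6·cos(3·t), setzen wir t = pi/3 ein und erhalten x = -6.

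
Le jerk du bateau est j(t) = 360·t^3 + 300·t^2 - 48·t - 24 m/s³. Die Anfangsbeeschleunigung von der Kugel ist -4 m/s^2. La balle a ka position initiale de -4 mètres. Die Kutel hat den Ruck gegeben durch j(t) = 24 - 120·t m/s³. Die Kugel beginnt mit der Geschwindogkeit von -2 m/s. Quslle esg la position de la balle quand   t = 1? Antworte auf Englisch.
To find the answer, we compute 3 integrals of j(t) = 24 - 120·t. Integrating jerk and using the initial condition a(0) = -4, we get a(t) = -60·t^2 + 24·t - 4. Integrating acceleration and using the initial condition v(0) = -2, we get v(t) = -20·t^3 + 12·t^2 - 4·t - 2. The antiderivative of velocity is position. Using x(0) = -4, we get x(t) = -5·t^4 + 4·t^3 - 2·t^2 - 2·t - 4. Using x(t) = -5·t^4 + 4·t^3 - 2·t^2 - 2·t - 4 and substituting t = 1, we find x = -9.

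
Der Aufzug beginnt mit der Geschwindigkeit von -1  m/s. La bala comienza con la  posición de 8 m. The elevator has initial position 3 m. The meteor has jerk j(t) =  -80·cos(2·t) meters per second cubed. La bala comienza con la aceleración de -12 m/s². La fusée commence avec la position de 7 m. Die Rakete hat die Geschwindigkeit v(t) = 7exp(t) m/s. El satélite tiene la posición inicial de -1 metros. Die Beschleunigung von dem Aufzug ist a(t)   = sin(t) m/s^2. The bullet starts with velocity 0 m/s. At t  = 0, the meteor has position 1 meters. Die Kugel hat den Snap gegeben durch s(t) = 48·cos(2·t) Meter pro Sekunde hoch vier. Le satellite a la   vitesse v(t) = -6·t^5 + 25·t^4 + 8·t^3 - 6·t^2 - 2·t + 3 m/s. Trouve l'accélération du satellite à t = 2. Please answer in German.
Um dies zu lösen, müssen wir 1 Ableitung unserer Gleichung für die Geschwindigkeit v(t) = -6·t^5 + 25·t^4 + 8·t^3 - 6·t^2 - 2·t + 3 nehmen. Mit d/dt von v(t) finden wir a(t) = -30·t^4 + 100·t^3 + 24·t^2 - 12·t - 2. Wir haben die Beschleunigung a(t) = -30·t^4 + 100·t^3 + 24·t^2 - 12·t - 2. Durch Einsetzen von t = 2: a(2) = 390.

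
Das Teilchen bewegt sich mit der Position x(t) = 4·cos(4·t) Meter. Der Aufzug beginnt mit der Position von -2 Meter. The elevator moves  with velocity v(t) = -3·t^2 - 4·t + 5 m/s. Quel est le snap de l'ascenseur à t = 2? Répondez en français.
Nous devons dériver notre équation de la vitesse v(t) = -3·t^2 - 4·t + 5 3 fois. La dérivée de la vitesse donne l'accélération: a(t) = -6·t - 4. La dérivée de l'accélération donne le jerk: j(t) = -6. La dérivée du jerk donne le snap: s(t) = 0. En utilisant s(t) = 0 et en substituant t = 2, nous trouvons s = 0.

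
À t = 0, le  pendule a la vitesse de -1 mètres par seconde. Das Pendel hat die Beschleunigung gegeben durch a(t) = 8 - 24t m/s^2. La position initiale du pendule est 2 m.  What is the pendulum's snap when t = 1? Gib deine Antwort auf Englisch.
Starting from acceleration a(t) = 8 - 24·t, we take 2 derivatives. Differentiating acceleration, we get jerk: j(t) = -24. The derivative of jerk gives snap: s(t) = 0. We have snap s(t) = 0. Substituting t = 1: s(1) = 0.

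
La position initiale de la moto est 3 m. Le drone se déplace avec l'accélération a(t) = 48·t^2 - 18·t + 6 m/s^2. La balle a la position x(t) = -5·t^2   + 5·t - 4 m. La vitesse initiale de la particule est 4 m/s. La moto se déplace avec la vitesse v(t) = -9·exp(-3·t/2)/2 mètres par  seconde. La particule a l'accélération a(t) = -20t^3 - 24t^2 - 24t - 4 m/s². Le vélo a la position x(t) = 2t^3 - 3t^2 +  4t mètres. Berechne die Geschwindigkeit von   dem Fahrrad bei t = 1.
Ausgehend von der Position x(t) = 2·t^3 - 3·t^2 + 4·t, nehmen wir 1 Ableitung. Mit d/dt von x(t) finden wir v(t) = 6·t^2 - 6·t + 4. Mit v(t) = 6·t^2 - 6·t + 4 und Einsetzen von t = 1, finden wir v = 4.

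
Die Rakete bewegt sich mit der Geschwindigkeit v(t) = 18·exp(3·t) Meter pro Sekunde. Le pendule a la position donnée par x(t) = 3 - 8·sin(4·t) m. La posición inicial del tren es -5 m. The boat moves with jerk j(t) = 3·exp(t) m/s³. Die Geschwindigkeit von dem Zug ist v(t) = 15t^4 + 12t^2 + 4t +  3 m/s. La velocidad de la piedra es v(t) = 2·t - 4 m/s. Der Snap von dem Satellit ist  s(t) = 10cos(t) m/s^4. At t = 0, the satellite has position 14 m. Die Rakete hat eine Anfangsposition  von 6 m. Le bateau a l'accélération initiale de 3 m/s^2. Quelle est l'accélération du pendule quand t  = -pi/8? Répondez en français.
En partant de la position x(t) = 3 - 8·sin(4·t), nous prenons 2 dérivées. En prenant d/dt de x(t), nous trouvons v(t) = -32·cos(4·t). En dérivant la vitesse, nous obtenons l'accélération: a(t) = 128·sin(4·t). En utilisant a(t) = 128·sin(4·t) et en substituant t = -pi/8, nous trouvons a = -128.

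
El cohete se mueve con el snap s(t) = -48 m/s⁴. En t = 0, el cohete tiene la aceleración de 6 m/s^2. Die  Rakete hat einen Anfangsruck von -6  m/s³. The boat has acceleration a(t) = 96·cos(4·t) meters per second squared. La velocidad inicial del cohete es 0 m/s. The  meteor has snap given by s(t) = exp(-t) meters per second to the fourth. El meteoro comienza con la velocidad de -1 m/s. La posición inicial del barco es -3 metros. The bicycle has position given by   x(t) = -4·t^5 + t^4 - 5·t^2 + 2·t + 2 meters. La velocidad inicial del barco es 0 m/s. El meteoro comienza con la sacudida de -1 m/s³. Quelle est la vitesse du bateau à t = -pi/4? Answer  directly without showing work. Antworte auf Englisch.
The velocity at t = -pi/4 is v = 0.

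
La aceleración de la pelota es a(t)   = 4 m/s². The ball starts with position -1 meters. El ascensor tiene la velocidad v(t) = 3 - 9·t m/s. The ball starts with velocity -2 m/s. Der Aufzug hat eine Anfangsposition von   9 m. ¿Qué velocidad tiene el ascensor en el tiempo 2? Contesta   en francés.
De l'équation de la vitesse v(t) = 3 - 9·t, nous substituons t = 2 pour obtenir v = -15.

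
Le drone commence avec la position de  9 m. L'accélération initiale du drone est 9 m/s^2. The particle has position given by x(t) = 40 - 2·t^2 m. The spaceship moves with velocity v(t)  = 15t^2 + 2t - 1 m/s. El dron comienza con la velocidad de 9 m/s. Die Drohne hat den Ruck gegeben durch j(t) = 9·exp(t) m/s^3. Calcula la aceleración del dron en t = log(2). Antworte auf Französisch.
Pour résoudre ceci, nous devons prendre 1 intégrale de notre équation du jerk j(t) = 9·exp(t). En intégrant le jerk et en utilisant la condition initiale a(0) = 9, nous obtenons a(t) = 9·exp(t). En utilisant a(t) = 9·exp(t) et en substituant t = log(2), nous trouvons a = 18.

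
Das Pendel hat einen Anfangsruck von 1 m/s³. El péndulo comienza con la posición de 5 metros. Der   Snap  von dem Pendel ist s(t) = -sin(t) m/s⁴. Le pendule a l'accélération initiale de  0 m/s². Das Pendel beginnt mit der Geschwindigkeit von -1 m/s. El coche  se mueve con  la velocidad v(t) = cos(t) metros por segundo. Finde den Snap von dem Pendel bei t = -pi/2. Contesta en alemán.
Aus der Gleichung für den Snap s(t) = -sin(t), setzen wir t = -pi/2 ein und erhalten s = 1.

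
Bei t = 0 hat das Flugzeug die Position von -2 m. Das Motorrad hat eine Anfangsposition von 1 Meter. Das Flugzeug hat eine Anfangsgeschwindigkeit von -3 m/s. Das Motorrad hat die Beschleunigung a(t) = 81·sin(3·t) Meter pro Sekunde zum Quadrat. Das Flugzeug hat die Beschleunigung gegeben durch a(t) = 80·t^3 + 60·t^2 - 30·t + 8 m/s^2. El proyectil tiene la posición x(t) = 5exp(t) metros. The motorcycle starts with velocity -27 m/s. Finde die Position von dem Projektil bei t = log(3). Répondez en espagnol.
De la ecuación de la posición x(t) = 5·exp(t), sustituimos t = log(3) para obtener x = 15.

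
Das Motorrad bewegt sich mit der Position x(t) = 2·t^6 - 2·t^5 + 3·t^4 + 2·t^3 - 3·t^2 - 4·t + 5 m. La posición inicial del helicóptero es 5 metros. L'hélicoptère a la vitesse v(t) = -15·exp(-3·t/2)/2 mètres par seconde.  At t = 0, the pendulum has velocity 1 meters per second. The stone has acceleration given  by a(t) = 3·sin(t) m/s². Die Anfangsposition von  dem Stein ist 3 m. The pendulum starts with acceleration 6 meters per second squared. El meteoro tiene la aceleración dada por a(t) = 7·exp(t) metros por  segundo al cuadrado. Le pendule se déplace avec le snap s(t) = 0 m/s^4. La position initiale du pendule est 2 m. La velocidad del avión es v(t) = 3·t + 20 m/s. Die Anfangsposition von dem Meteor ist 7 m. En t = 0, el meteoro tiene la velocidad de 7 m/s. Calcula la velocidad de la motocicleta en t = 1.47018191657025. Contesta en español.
Partiendo de la posición x(t) = 2·t^6 - 2·t^5 + 3·t^4 + 2·t^3 - 3·t^2 - 4·t + 5, tomamos 1 derivada. Derivando la posición, obtenemos la velocidad: v(t) = 12·t^5 - 10·t^4 + 12·t^3 + 6·t^2 - 6·t - 4. Usando v(t) = 12·t^5 - 10·t^4 + 12·t^3 + 6·t^2 - 6·t - 4 y sustituyendo t = 1.47018191657025, encontramos v = 73.9827029756047.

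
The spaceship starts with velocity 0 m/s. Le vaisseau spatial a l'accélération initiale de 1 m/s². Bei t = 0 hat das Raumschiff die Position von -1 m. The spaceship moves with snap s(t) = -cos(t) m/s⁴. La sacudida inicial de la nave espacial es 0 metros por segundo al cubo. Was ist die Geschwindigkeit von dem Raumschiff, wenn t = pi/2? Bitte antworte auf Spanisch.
Para resolver esto, necesitamos tomar 3 antiderivadas de nuestra ecuación del snap s(t) = -cos(t). La integral del snap, con j(0) = 0, da la sacudida: j(t) = -sin(t). Integrando la sacudida y usando la condición inicial a(0) = 1, obtenemos a(t) = cos(t). Integrando la aceleración y usando la condición inicial v(0) = 0, obtenemos v(t) = sin(t). De la ecuación de la velocidad v(t) = sin(t), sustituimos t = pi/2 para obtener v = 1.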